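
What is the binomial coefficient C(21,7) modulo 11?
10

Using Lucas' theorem:
Write n=21 and k=7 in base 11:
n in base 11: [1, 10]
k in base 11: [0, 7]
C(21,7) mod 11 = ∏ C(n_i, k_i) mod 11
Digit binomials (mod 11): C(1,0) = 1; C(10,7) = 120 ≡ 10
Product: 1 × 10 = 10 ≡ 10 (mod 11)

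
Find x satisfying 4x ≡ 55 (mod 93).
x ≡ 37 (mod 93)

gcd(4, 93) = 1, which divides 55, so solutions exist.
Find 4^(-1) mod 93 by the extended Euclidean algorithm:
93 = 23 × 4 + 1  ⟹  1 = (1)·93 + (-23)·4
So (-23)·4 ≡ 1 (mod 93), i.e. 4^(-1) ≡ -23 ≡ 70 (mod 93).
x ≡ 70 × 55 = 3850 ≡ 37 (mod 93).
Check: 4 × 37 = 148 ≡ 55 (mod 93).
Unique solution: x ≡ 37 (mod 93)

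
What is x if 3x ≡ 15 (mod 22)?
x ≡ 5 (mod 22)

gcd(3, 22) = 1, which divides 15, so solutions exist.
Find 3^(-1) mod 22 by the extended Euclidean algorithm:
22 = 7 × 3 + 1  ⟹  1 = (1)·22 + (-7)·3
So (-7)·3 ≡ 1 (mod 22), i.e. 3^(-1) ≡ -7 ≡ 15 (mod 22).
x ≡ 15 × 15 = 225 ≡ 5 (mod 22).
Check: 3 × 5 = 15 ≡ 15 (mod 22).
Unique solution: x ≡ 5 (mod 22)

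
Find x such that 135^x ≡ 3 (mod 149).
27

Baby-step giant-step with step n = ⌈√149⌉ = 13.
Baby steps 135^j mod 149 (j:value) for j=0..12: 0:1, 1:135, 2:47, 3:87, 4:123, 5:66, 6:119, 7:122, 8:80, 9:72, 10:35, 11:106, 12:6.
Giant-step multiplier: 135^(-13) ≡ 135^(148-13) = 135^135 ≡ 94 (mod 149).
Giant steps γ_i = 3·94^i mod 149: γ_0=3, γ_1=133, γ_2=135 (in table at j=1).
x = i·n + j = 2·13 + 1 = 27.
Check: 135^27 ≡ 3 (mod 149).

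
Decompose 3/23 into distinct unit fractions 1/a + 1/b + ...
1/8 + 1/184

Greedy algorithm:
3/23: ceiling(23/3) = 8, use 1/8
1/184: ceiling(184/1) = 184, use 1/184
Result: 3/23 = 1/8 + 1/184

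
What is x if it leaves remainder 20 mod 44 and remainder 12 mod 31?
1252

Using Chinese Remainder Theorem:
M = 44 × 31 = 1364
M1 = 31, M2 = 44
y1 = 31^(-1) mod 44 = 27
y2 = 44^(-1) mod 31 = 12
x = (20×31×27 + 12×44×12) mod 1364 = 1252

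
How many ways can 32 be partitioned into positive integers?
8349

p(n) counts ways to write n as a sum of positive integers (order ignored).
Euler's pentagonal recurrence: p(k) = p(k-1) + p(k-2) - p(k-5) - p(k-7) + p(k-12) + p(k-15) - ... (offsets j(3j∓1)/2, signs ++--, p(0)=1, p(<0)=0).
DP table for k = 0..31: p(0)=1, p(1)=1, p(2)=2, p(3)=3, p(4)=5, p(5)=7, p(6)=11, p(7)=15, p(8)=22, p(9)=30, p(10)=42, p(11)=56, p(12)=77, p(13)=101, p(14)=135, p(15)=176, p(16)=231, p(17)=297, p(18)=385, p(19)=490, p(20)=627, p(21)=792, p(22)=1002, p(23)=1255, p(24)=1575, p(25)=1958, p(26)=2436, p(27)=3010, p(28)=3718, p(29)=4565, p(30)=5604, p(31)=6842.
Final step: p(32) = p(31) + p(30) - p(27) - p(25) + p(20) + p(17) - p(10) - p(6)
= 6842 + 5604 - 3010 - 1958 + 627 + 297 - 42 - 11
= 8349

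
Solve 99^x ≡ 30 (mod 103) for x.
96

Baby-step giant-step with step n = ⌈√103⌉ = 11.
Baby steps 99^j mod 103 (j:value) for j=0..10: 0:1, 1:99, 2:16, 3:39, 4:50, 5:6, 6:79, 7:96, 8:28, 9:94, 10:36.
Giant-step multiplier: 99^(-11) ≡ 99^(102-11) = 99^91 ≡ 5 (mod 103).
Giant steps γ_i = 30·5^i mod 103: γ_0=30, γ_1=47, γ_2=29, γ_3=42, γ_4=4, γ_5=20, γ_6=100, γ_7=88, γ_8=28 (in table at j=8).
x = i·n + j = 8·11 + 8 = 96.
Check: 99^96 ≡ 30 (mod 103).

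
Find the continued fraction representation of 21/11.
[1; 1, 10]

Euclidean algorithm steps:
21 = 1 × 11 + 10
11 = 1 × 10 + 1
10 = 10 × 1 + 0
Continued fraction: [1; 1, 10]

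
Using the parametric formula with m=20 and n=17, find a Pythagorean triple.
(111, 680, 689)

Euclid's formula: a = m² - n², b = 2mn, c = m² + n²
m = 20, n = 17
a = 20² - 17² = 400 - 289 = 111
b = 2 × 20 × 17 = 680
c = 20² + 17² = 400 + 289 = 689
Verification: 111² + 680² = 12321 + 462400 = 474721 = 689² ✓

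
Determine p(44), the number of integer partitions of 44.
75175

p(n) counts ways to write n as a sum of positive integers (order ignored).
Euler's pentagonal recurrence: p(k) = p(k-1) + p(k-2) - p(k-5) - p(k-7) + p(k-12) + p(k-15) - ... (offsets j(3j∓1)/2, signs ++--, p(0)=1, p(<0)=0).
DP table for k = 0..43: p(0)=1, p(1)=1, p(2)=2, p(3)=3, p(4)=5, p(5)=7, p(6)=11, p(7)=15, p(8)=22, p(9)=30, p(10)=42, p(11)=56, p(12)=77, p(13)=101, p(14)=135, p(15)=176, p(16)=231, p(17)=297, p(18)=385, p(19)=490, p(20)=627, p(21)=792, p(22)=1002, p(23)=1255, p(24)=1575, p(25)=1958, p(26)=2436, p(27)=3010, p(28)=3718, p(29)=4565, p(30)=5604, p(31)=6842, p(32)=8349, p(33)=10143, p(34)=12310, p(35)=14883, p(36)=17977, p(37)=21637, p(38)=26015, p(39)=31185, p(40)=37338, p(41)=44583, p(42)=53174, p(43)=63261.
Final step: p(44) = p(43) + p(42) - p(39) - p(37) + p(32) + p(29) - p(22) - p(18) + p(9) + p(4)
= 63261 + 53174 - 31185 - 21637 + 8349 + 4565 - 1002 - 385 + 30 + 5
= 75175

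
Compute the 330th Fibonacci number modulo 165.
55

Matrix identity: Q^n = [[F_(n+1), F_n], [F_n, F_(n-1)]] with Q = [[1,1],[1,0]].
n = 330 = 101001010₂. Square-and-multiply, entries mod 165:
Q^1 = [[1,1],[1,0]]
Q^2 = (Q^1)² = [[2,1],[1,1]]
Q^5 = (Q^2)²·Q = [[8,5],[5,3]]
Q^10 = (Q^5)² = [[89,55],[55,34]]
Q^20 = (Q^10)² = [[56,0],[0,56]]
Q^41 = (Q^20)²·Q = [[1,1],[1,0]]
Q^82 = (Q^41)² = [[2,1],[1,1]]
Q^165 = (Q^82)²·Q = [[8,5],[5,3]]
Q^330 = (Q^165)² = [[89,55],[55,34]]
F_330 mod 165 = Q^330[0][1] = 55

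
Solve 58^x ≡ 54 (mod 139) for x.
26

Baby-step giant-step with step n = ⌈√139⌉ = 12.
Baby steps 58^j mod 139 (j:value) for j=0..11: 0:1, 1:58, 2:28, 3:95, 4:89, 5:19, 6:129, 7:115, 8:137, 9:23, 10:83, 11:88.
Giant-step multiplier: 58^(-12) ≡ 58^(138-12) = 58^126 ≡ 57 (mod 139).
Giant steps γ_i = 54·57^i mod 139: γ_0=54, γ_1=20, γ_2=28 (in table at j=2).
x = i·n + j = 2·12 + 2 = 26.
Check: 58^26 ≡ 54 (mod 139).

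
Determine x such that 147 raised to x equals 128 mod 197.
63

Baby-step giant-step with step n = ⌈√197⌉ = 15.
Baby steps 147^j mod 197 (j:value) for j=0..14: 0:1, 1:147, 2:136, 3:95, 4:175, 5:115, 6:160, 7:77, 8:90, 9:31, 10:26, 11:79, 12:187, 13:106, 14:19.
Giant-step multiplier: 147^(-15) ≡ 147^(196-15) = 147^181 ≡ 152 (mod 197).
Giant steps γ_i = 128·152^i mod 197: γ_0=128, γ_1=150, γ_2=145, γ_3=173, γ_4=95 (in table at j=3).
x = i·n + j = 4·15 + 3 = 63.
Check: 147^63 ≡ 128 (mod 197).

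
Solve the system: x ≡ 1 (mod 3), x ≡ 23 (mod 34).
91

Using Chinese Remainder Theorem:
M = 3 × 34 = 102
M1 = 34, M2 = 3
y1 = 34^(-1) mod 3 = 1
y2 = 3^(-1) mod 34 = 23
x = (1×34×1 + 23×3×23) mod 102 = 91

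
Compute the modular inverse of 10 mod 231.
208

gcd(10, 231) = 1, so the inverse exists.
Extended Euclidean algorithm on (231, 10):
231 = 23 × 10 + 1  ⟹  1 = (1)·231 + (-23)·10
So (-23)·10 ≡ 1 (mod 231), i.e. 10^(-1) ≡ -23 ≡ 208 (mod 231).
Check: 10 × 208 = 2080 ≡ 1 (mod 231)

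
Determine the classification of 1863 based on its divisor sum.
deficient

Proper divisors of 1863: sum = 1 + 3 + 9 + 23 + 27 + 69 + 81 + 207 + 621 = 1041
Since 1041 < 1863, 1863 is deficient.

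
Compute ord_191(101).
190

191 is prime, so ord(101) divides φ(191) = 190.
Divisors of 190: 1, 2, 5, 10, 19, 38, 95, 190.
Repeated squaring: 101^1 ≡ 101, 101^2 ≡ 78, 101^4 ≡ 163, 101^8 ≡ 20, 101^16 ≡ 18, 101^32 ≡ 133, 101^64 ≡ 117, 101^128 ≡ 128 (mod 191).
Test 101^d mod 191 for each divisor d in increasing order:
101^1 ≡ 101
101^2 ≡ 78
101^5 = 101^4·101^1 ≡ 37
101^10 = 101^8·101^2 ≡ 32
101^19 = 101^16·101^2·101^1 ≡ 82
101^38 = 101^32·101^4·101^2 ≡ 39
101^95 = 101^64·101^16·101^8·101^4·101^2·101^1 ≡ 190
101^190 = 101^128·101^32·101^16·101^8·101^4·101^2 ≡ 1  ← first divisor giving 1
The order is 190.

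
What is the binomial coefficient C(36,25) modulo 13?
0

Using Lucas' theorem:
Write n=36 and k=25 in base 13:
n in base 13: [2, 10]
k in base 13: [1, 12]
C(36,25) mod 13 = ∏ C(n_i, k_i) mod 13
Digit binomials (mod 13): C(2,1) = 2; C(10,12) = 0 (k_i > n_i)
Product: 2 × 0 = 0 ≡ 0 (mod 13)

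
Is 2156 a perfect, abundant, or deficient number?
abundant

Proper divisors of 2156: sum = 1 + 2 + 4 + 7 + 11 + 14 + 22 + 28 + ... + 196 + 308 + 539 + 1078 (17 divisors) = 2632
Since 2632 > 2156, 2156 is abundant.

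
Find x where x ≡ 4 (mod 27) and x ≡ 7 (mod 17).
58

Using Chinese Remainder Theorem:
M = 27 × 17 = 459
M1 = 17, M2 = 27
y1 = 17^(-1) mod 27 = 8
y2 = 27^(-1) mod 17 = 12
x = (4×17×8 + 7×27×12) mod 459 = 58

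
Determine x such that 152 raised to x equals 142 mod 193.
133

Baby-step giant-step with step n = ⌈√193⌉ = 14.
Baby steps 152^j mod 193 (j:value) for j=0..13: 0:1, 1:152, 2:137, 3:173, 4:48, 5:155, 6:14, 7:5, 8:181, 9:106, 10:93, 11:47, 12:3, 13:70.
Giant-step multiplier: 152^(-14) ≡ 152^(192-14) = 152^178 ≡ 139 (mod 193).
Giant steps γ_i = 142·139^i mod 193: γ_0=142, γ_1=52, γ_2=87, γ_3=127, γ_4=90, γ_5=158, γ_6=153, γ_7=37, γ_8=125, γ_9=5 (in table at j=7).
x = i·n + j = 9·14 + 7 = 133.
Check: 152^133 ≡ 142 (mod 193).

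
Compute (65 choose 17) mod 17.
3

Using Lucas' theorem:
Write n=65 and k=17 in base 17:
n in base 17: [3, 14]
k in base 17: [1, 0]
C(65,17) mod 17 = ∏ C(n_i, k_i) mod 17
Digit binomials (mod 17): C(3,1) = 3; C(14,0) = 1
Product: 3 × 1 = 3 ≡ 3 (mod 17)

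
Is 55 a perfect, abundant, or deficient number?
deficient

Proper divisors of 55: sum = 1 + 5 + 11 = 17
Since 17 < 55, 55 is deficient.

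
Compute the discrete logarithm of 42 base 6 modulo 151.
68

Baby-step giant-step with step n = ⌈√151⌉ = 13.
Baby steps 6^j mod 151 (j:value) for j=0..12: 0:1, 1:6, 2:36, 3:65, 4:88, 5:75, 6:148, 7:133, 8:43, 9:107, 10:38, 11:77, 12:9.
Giant-step multiplier: 6^(-13) ≡ 6^(150-13) = 6^137 ≡ 14 (mod 151).
Giant steps γ_i = 42·14^i mod 151: γ_0=42, γ_1=135, γ_2=78, γ_3=35, γ_4=37, γ_5=65 (in table at j=3).
x = i·n + j = 5·13 + 3 = 68.
Check: 6^68 ≡ 42 (mod 151).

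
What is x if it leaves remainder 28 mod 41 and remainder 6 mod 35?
356

Using Chinese Remainder Theorem:
M = 41 × 35 = 1435
M1 = 35, M2 = 41
y1 = 35^(-1) mod 41 = 34
y2 = 41^(-1) mod 35 = 6
x = (28×35×34 + 6×41×6) mod 1435 = 356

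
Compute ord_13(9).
3

13 is prime, so ord(9) divides φ(13) = 12.
Divisors of 12: 1, 2, 3, 4, 6, 12.
Repeated squaring: 9^1 ≡ 9, 9^2 ≡ 3, 9^4 ≡ 9, 9^8 ≡ 3 (mod 13).
Test 9^d mod 13 for each divisor d in increasing order:
9^1 ≡ 9
9^2 ≡ 3
9^3 = 9^2·9^1 ≡ 1  ← first divisor giving 1
The order is 3.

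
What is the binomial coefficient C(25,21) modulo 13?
1

Using Lucas' theorem:
Write n=25 and k=21 in base 13:
n in base 13: [1, 12]
k in base 13: [1, 8]
C(25,21) mod 13 = ∏ C(n_i, k_i) mod 13
Digit binomials (mod 13): C(1,1) = 1; C(12,8) = 495 ≡ 1
Product: 1 × 1 = 1 ≡ 1 (mod 13)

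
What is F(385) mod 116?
13

Matrix identity: Q^n = [[F_(n+1), F_n], [F_n, F_(n-1)]] with Q = [[1,1],[1,0]].
n = 385 = 110000001₂. Square-and-multiply, entries mod 116:
Q^1 = [[1,1],[1,0]]
Q^3 = (Q^1)²·Q = [[3,2],[2,1]]
Q^6 = (Q^3)² = [[13,8],[8,5]]
Q^12 = (Q^6)² = [[1,28],[28,89]]
Q^24 = (Q^12)² = [[89,84],[84,5]]
Q^48 = (Q^24)² = [[13,8],[8,5]]
Q^96 = (Q^48)² = [[1,28],[28,89]]
Q^192 = (Q^96)² = [[89,84],[84,5]]
Q^385 = (Q^192)²·Q = [[21,13],[13,8]]
F_385 mod 116 = Q^385[0][1] = 13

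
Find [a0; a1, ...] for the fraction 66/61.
[1; 12, 5]

Euclidean algorithm steps:
66 = 1 × 61 + 5
61 = 12 × 5 + 1
5 = 5 × 1 + 0
Continued fraction: [1; 12, 5]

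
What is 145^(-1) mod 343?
220

gcd(145, 343) = 1, so the inverse exists.
Extended Euclidean algorithm on (343, 145):
343 = 2 × 145 + 53  ⟹  53 = (1)·343 + (-2)·145
145 = 2 × 53 + 39  ⟹  39 = (-2)·343 + (5)·145
53 = 1 × 39 + 14  ⟹  14 = (3)·343 + (-7)·145
39 = 2 × 14 + 11  ⟹  11 = (-8)·343 + (19)·145
14 = 1 × 11 + 3  ⟹  3 = (11)·343 + (-26)·145
11 = 3 × 3 + 2  ⟹  2 = (-41)·343 + (97)·145
3 = 1 × 2 + 1  ⟹  1 = (52)·343 + (-123)·145
So (-123)·145 ≡ 1 (mod 343), i.e. 145^(-1) ≡ -123 ≡ 220 (mod 343).
Check: 145 × 220 = 31900 ≡ 1 (mod 343)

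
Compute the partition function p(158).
88751778802

p(n) counts ways to write n as a sum of positive integers (order ignored).
Euler's pentagonal recurrence: p(k) = p(k-1) + p(k-2) - p(k-5) - p(k-7) + p(k-12) + p(k-15) - ... (offsets j(3j∓1)/2, signs ++--, p(0)=1, p(<0)=0).
DP table for k = 0..157: p(0)=1, p(1)=1, p(2)=2, p(3)=3, p(4)=5, p(5)=7, p(6)=11, p(7)=15, p(8)=22, p(9)=30, p(10)=42, p(11)=56, p(12)=77, p(13)=101, p(14)=135, p(15)=176, p(16)=231, p(17)=297, p(18)=385, p(19)=490, p(20)=627, p(21)=792, p(22)=1002, p(23)=1255, p(24)=1575, p(25)=1958, p(26)=2436, p(27)=3010, p(28)=3718, p(29)=4565, p(30)=5604, p(31)=6842, p(32)=8349, p(33)=10143, p(34)=12310, p(35)=14883, p(36)=17977, p(37)=21637, p(38)=26015, p(39)=31185, p(40)=37338, p(41)=44583, p(42)=53174, p(43)=63261, p(44)=75175, p(45)=89134, p(46)=105558, p(47)=124754, p(48)=147273, p(49)=173525, p(50)=204226, p(51)=239943, p(52)=281589, p(53)=329931, p(54)=386155, p(55)=451276, p(56)=526823, p(57)=614154, p(58)=715220, p(59)=831820, p(60)=966467, p(61)=1121505, p(62)=1300156, p(63)=1505499, p(64)=1741630, p(65)=2012558, p(66)=2323520, p(67)=2679689, p(68)=3087735, p(69)=3554345, p(70)=4087968, p(71)=4697205, p(72)=5392783, p(73)=6185689, p(74)=7089500, p(75)=8118264, p(76)=9289091, p(77)=10619863, p(78)=12132164, p(79)=13848650, p(80)=15796476, p(81)=18004327, p(82)=20506255, p(83)=23338469, p(84)=26543660, p(85)=30167357, p(86)=34262962, p(87)=38887673, p(88)=44108109, p(89)=49995925, p(90)=56634173, p(91)=64112359, p(92)=72533807, p(93)=82010177, p(94)=92669720, p(95)=104651419, p(96)=118114304, p(97)=133230930, p(98)=150198136, p(99)=169229875, p(100)=190569292, p(101)=214481126, p(102)=241265379, p(103)=271248950, p(104)=304801365, p(105)=342325709, p(106)=384276336, p(107)=431149389, p(108)=483502844, p(109)=541946240, p(110)=607163746, p(111)=679903203, p(112)=761002156, p(113)=851376628, p(114)=952050665, p(115)=1064144451, p(116)=1188908248, p(117)=1327710076, p(118)=1482074143, p(119)=1653668665, p(120)=1844349560, p(121)=2056148051, p(122)=2291320912, p(123)=2552338241, p(124)=2841940500, p(125)=3163127352, p(126)=3519222692, p(127)=3913864295, p(128)=4351078600, p(129)=4835271870, p(130)=5371315400, p(131)=5964539504, p(132)=6620830889, p(133)=7346629512, p(134)=8149040695, p(135)=9035836076, p(136)=10015581680, p(137)=11097645016, p(138)=12292341831, p(139)=13610949895, p(140)=15065878135, p(141)=16670689208, p(142)=18440293320, p(143)=20390982757, p(144)=22540654445, p(145)=24908858009, p(146)=27517052599, p(147)=30388671978, p(148)=33549419497, p(149)=37027355200, p(150)=40853235313, p(151)=45060624582, p(152)=49686288421, p(153)=54770336324, p(154)=60356673280, p(155)=66493182097, p(156)=73232243759, p(157)=80630964769.
Final step: p(158) = p(157) + p(156) - p(153) - p(151) + p(146) + p(143) - p(136) - p(132) + p(123) + p(118) - p(107) - p(101) + p(88) + p(81) - p(66) - p(58) + p(41) + p(32) - p(13) - p(3)
= 80630964769 + 73232243759 - 54770336324 - 45060624582 + 27517052599 + 20390982757 - 10015581680 - 6620830889 + 2552338241 + 1482074143 - 431149389 - 214481126 + 44108109 + 18004327 - 2323520 - 715220 + 44583 + 8349 - 101 - 3
= 88751778802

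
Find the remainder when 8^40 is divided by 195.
1

Repeated squaring. Binary of 40 = 101000.
8^1 ≡ 8 (mod 195); 8^2 ≡ 64 (mod 195); 8^4 ≡ 1 (mod 195); 8^8 ≡ 1 (mod 195); 8^16 ≡ 1 (mod 195); 8^32 ≡ 1 (mod 195)
8^40 = 8^8 × 8^32 ≡ 1 (mod 195)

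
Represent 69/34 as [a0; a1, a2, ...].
[2; 34]

Euclidean algorithm steps:
69 = 2 × 34 + 1
34 = 34 × 1 + 0
Continued fraction: [2; 34]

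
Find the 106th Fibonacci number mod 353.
144

Matrix identity: Q^n = [[F_(n+1), F_n], [F_n, F_(n-1)]] with Q = [[1,1],[1,0]].
n = 106 = 1101010₂. Square-and-multiply, entries mod 353:
Q^1 = [[1,1],[1,0]]
Q^3 = (Q^1)²·Q = [[3,2],[2,1]]
Q^6 = (Q^3)² = [[13,8],[8,5]]
Q^13 = (Q^6)²·Q = [[24,233],[233,144]]
Q^26 = (Q^13)² = [[150,314],[314,189]]
Q^53 = (Q^26)²·Q = [[210,17],[17,193]]
Q^106 = (Q^53)² = [[264,144],[144,120]]
F_106 mod 353 = Q^106[0][1] = 144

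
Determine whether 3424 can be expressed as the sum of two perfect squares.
Not possible

Factorization: 3424 = 2^5 × 107
By Fermat: n is sum of two squares iff every prime p ≡ 3 (mod 4) appears to even power.
Prime(s) ≡ 3 (mod 4) with odd exponent: [(107, 1)]
Therefore 3424 cannot be expressed as a² + b².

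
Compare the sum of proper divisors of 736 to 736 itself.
abundant

Proper divisors of 736: sum = 1 + 2 + 4 + 8 + 16 + 23 + 32 + 46 + 92 + 184 + 368 = 776
Since 776 > 736, 736 is abundant.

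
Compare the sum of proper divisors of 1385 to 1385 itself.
deficient

Proper divisors of 1385: sum = 1 + 5 + 277 = 283
Since 283 < 1385, 1385 is deficient.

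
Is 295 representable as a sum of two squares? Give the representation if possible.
Not possible

Factorization: 295 = 5 × 59
By Fermat: n is sum of two squares iff every prime p ≡ 3 (mod 4) appears to even power.
Prime(s) ≡ 3 (mod 4) with odd exponent: [(59, 1)]
Therefore 295 cannot be expressed as a² + b².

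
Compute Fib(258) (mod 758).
118

Matrix identity: Q^n = [[F_(n+1), F_n], [F_n, F_(n-1)]] with Q = [[1,1],[1,0]].
n = 258 = 100000010₂. Square-and-multiply, entries mod 758:
Q^1 = [[1,1],[1,0]]
Q^2 = (Q^1)² = [[2,1],[1,1]]
Q^4 = (Q^2)² = [[5,3],[3,2]]
Q^8 = (Q^4)² = [[34,21],[21,13]]
Q^16 = (Q^8)² = [[81,229],[229,610]]
Q^32 = (Q^16)² = [[636,575],[575,61]]
Q^64 = (Q^32)² = [[619,551],[551,68]]
Q^129 = (Q^64)²·Q = [[309,14],[14,295]]
Q^258 = (Q^129)² = [[169,118],[118,51]]
F_258 mod 758 = Q^258[0][1] = 118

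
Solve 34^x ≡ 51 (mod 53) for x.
45

Baby-step giant-step with step n = ⌈√53⌉ = 8.
Baby steps 34^j mod 53 (j:value) for j=0..7: 0:1, 1:34, 2:43, 3:31, 4:47, 5:8, 6:7, 7:26.
Giant-step multiplier: 34^(-8) ≡ 34^(52-8) = 34^44 ≡ 28 (mod 53).
Giant steps γ_i = 51·28^i mod 53: γ_0=51, γ_1=50, γ_2=22, γ_3=33, γ_4=23, γ_5=8 (in table at j=5).
x = i·n + j = 5·8 + 5 = 45.
Check: 34^45 ≡ 51 (mod 53).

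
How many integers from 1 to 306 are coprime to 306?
96

306 = 2 × 3^2 × 17
φ(n) = n × ∏(1 - 1/p) for each prime p dividing n
φ(306) = 306 × (1 - 1/2) × (1 - 1/3) × (1 - 1/17) = 96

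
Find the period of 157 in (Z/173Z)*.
86

173 is prime, so ord(157) divides φ(173) = 172.
Divisors of 172: 1, 2, 4, 43, 86, 172.
Repeated squaring: 157^1 ≡ 157, 157^2 ≡ 83, 157^4 ≡ 142, 157^8 ≡ 96, 157^16 ≡ 47, 157^32 ≡ 133, 157^64 ≡ 43, 157^128 ≡ 119 (mod 173).
Test 157^d mod 173 for each divisor d in increasing order:
157^1 ≡ 157
157^2 ≡ 83
157^4 ≡ 142
157^43 = 157^32·157^8·157^2·157^1 ≡ 172
157^86 = 157^64·157^16·157^4·157^2 ≡ 1  ← first divisor giving 1
The order is 86.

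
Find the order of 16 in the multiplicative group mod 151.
15

151 is prime, so ord(16) divides φ(151) = 150.
Divisors of 150: 1, 2, 3, 5, 6, 10, 15, 25, 30, 50, 75, 150.
Repeated squaring: 16^1 ≡ 16, 16^2 ≡ 105, 16^4 ≡ 2, 16^8 ≡ 4, 16^16 ≡ 16, 16^32 ≡ 105, 16^64 ≡ 2, 16^128 ≡ 4 (mod 151).
Test 16^d mod 151 for each divisor d in increasing order:
16^1 ≡ 16
16^2 ≡ 105
16^3 = 16^2·16^1 ≡ 19
16^5 = 16^4·16^1 ≡ 32
16^6 = 16^4·16^2 ≡ 59
16^10 = 16^8·16^2 ≡ 118
16^15 = 16^8·16^4·16^2·16^1 ≡ 1  ← first divisor giving 1
The order is 15.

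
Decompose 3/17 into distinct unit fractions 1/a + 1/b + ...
1/6 + 1/102

Greedy algorithm:
3/17: ceiling(17/3) = 6, use 1/6
1/102: ceiling(102/1) = 102, use 1/102
Result: 3/17 = 1/6 + 1/102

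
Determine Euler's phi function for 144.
48

144 = 2^4 × 3^2
φ(n) = n × ∏(1 - 1/p) for each prime p dividing n
φ(144) = 144 × (1 - 1/2) × (1 - 1/3) = 48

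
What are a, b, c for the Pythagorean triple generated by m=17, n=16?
(33, 544, 545)

Euclid's formula: a = m² - n², b = 2mn, c = m² + n²
m = 17, n = 16
a = 17² - 16² = 289 - 256 = 33
b = 2 × 17 × 16 = 544
c = 17² + 16² = 289 + 256 = 545
Verification: 33² + 544² = 1089 + 295936 = 297025 = 545² ✓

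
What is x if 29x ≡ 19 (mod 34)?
x ≡ 3 (mod 34)

gcd(29, 34) = 1, which divides 19, so solutions exist.
Find 29^(-1) mod 34 by the extended Euclidean algorithm:
34 = 1 × 29 + 5  ⟹  5 = (1)·34 + (-1)·29
29 = 5 × 5 + 4  ⟹  4 = (-5)·34 + (6)·29
5 = 1 × 4 + 1  ⟹  1 = (6)·34 + (-7)·29
So (-7)·29 ≡ 1 (mod 34), i.e. 29^(-1) ≡ -7 ≡ 27 (mod 34).
x ≡ 27 × 19 = 513 ≡ 3 (mod 34).
Check: 29 × 3 = 87 ≡ 19 (mod 34).
Unique solution: x ≡ 3 (mod 34)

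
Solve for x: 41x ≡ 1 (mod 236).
213

gcd(41, 236) = 1, so the inverse exists.
Extended Euclidean algorithm on (236, 41):
236 = 5 × 41 + 31  ⟹  31 = (1)·236 + (-5)·41
41 = 1 × 31 + 10  ⟹  10 = (-1)·236 + (6)·41
31 = 3 × 10 + 1  ⟹  1 = (4)·236 + (-23)·41
So (-23)·41 ≡ 1 (mod 236), i.e. 41^(-1) ≡ -23 ≡ 213 (mod 236).
Check: 41 × 213 = 8733 ≡ 1 (mod 236)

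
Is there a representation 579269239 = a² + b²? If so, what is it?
Not possible

Factorization: 579269239 = 101 × 179^3
By Fermat: n is sum of two squares iff every prime p ≡ 3 (mod 4) appears to even power.
Prime(s) ≡ 3 (mod 4) with odd exponent: [(179, 3)]
Therefore 579269239 cannot be expressed as a² + b².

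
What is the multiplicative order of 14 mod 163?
81

163 is prime, so ord(14) divides φ(163) = 162.
Divisors of 162: 1, 2, 3, 6, 9, 18, 27, 54, 81, 162.
Repeated squaring: 14^1 ≡ 14, 14^2 ≡ 33, 14^4 ≡ 111, 14^8 ≡ 96, 14^16 ≡ 88, 14^32 ≡ 83, 14^64 ≡ 43, 14^128 ≡ 56 (mod 163).
Test 14^d mod 163 for each divisor d in increasing order:
14^1 ≡ 14
14^2 ≡ 33
14^3 = 14^2·14^1 ≡ 136
14^6 = 14^4·14^2 ≡ 77
14^9 = 14^8·14^1 ≡ 40
14^18 = 14^16·14^2 ≡ 133
14^27 = 14^16·14^8·14^2·14^1 ≡ 104
14^54 = 14^32·14^16·14^4·14^2 ≡ 58
14^81 = 14^64·14^16·14^1 ≡ 1  ← first divisor giving 1
The order is 81.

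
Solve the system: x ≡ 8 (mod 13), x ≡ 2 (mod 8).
34

Using Chinese Remainder Theorem:
M = 13 × 8 = 104
M1 = 8, M2 = 13
y1 = 8^(-1) mod 13 = 5
y2 = 13^(-1) mod 8 = 5
x = (8×8×5 + 2×13×5) mod 104 = 34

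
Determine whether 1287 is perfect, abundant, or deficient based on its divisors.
deficient

Proper divisors of 1287: sum = 1 + 3 + 9 + 11 + 13 + 33 + 39 + 99 + 117 + 143 + 429 = 897
Since 897 < 1287, 1287 is deficient.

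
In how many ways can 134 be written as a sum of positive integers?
8149040695

p(n) counts ways to write n as a sum of positive integers (order ignored).
Euler's pentagonal recurrence: p(k) = p(k-1) + p(k-2) - p(k-5) - p(k-7) + p(k-12) + p(k-15) - ... (offsets j(3j∓1)/2, signs ++--, p(0)=1, p(<0)=0).
DP table for k = 0..133: p(0)=1, p(1)=1, p(2)=2, p(3)=3, p(4)=5, p(5)=7, p(6)=11, p(7)=15, p(8)=22, p(9)=30, p(10)=42, p(11)=56, p(12)=77, p(13)=101, p(14)=135, p(15)=176, p(16)=231, p(17)=297, p(18)=385, p(19)=490, p(20)=627, p(21)=792, p(22)=1002, p(23)=1255, p(24)=1575, p(25)=1958, p(26)=2436, p(27)=3010, p(28)=3718, p(29)=4565, p(30)=5604, p(31)=6842, p(32)=8349, p(33)=10143, p(34)=12310, p(35)=14883, p(36)=17977, p(37)=21637, p(38)=26015, p(39)=31185, p(40)=37338, p(41)=44583, p(42)=53174, p(43)=63261, p(44)=75175, p(45)=89134, p(46)=105558, p(47)=124754, p(48)=147273, p(49)=173525, p(50)=204226, p(51)=239943, p(52)=281589, p(53)=329931, p(54)=386155, p(55)=451276, p(56)=526823, p(57)=614154, p(58)=715220, p(59)=831820, p(60)=966467, p(61)=1121505, p(62)=1300156, p(63)=1505499, p(64)=1741630, p(65)=2012558, p(66)=2323520, p(67)=2679689, p(68)=3087735, p(69)=3554345, p(70)=4087968, p(71)=4697205, p(72)=5392783, p(73)=6185689, p(74)=7089500, p(75)=8118264, p(76)=9289091, p(77)=10619863, p(78)=12132164, p(79)=13848650, p(80)=15796476, p(81)=18004327, p(82)=20506255, p(83)=23338469, p(84)=26543660, p(85)=30167357, p(86)=34262962, p(87)=38887673, p(88)=44108109, p(89)=49995925, p(90)=56634173, p(91)=64112359, p(92)=72533807, p(93)=82010177, p(94)=92669720, p(95)=104651419, p(96)=118114304, p(97)=133230930, p(98)=150198136, p(99)=169229875, p(100)=190569292, p(101)=214481126, p(102)=241265379, p(103)=271248950, p(104)=304801365, p(105)=342325709, p(106)=384276336, p(107)=431149389, p(108)=483502844, p(109)=541946240, p(110)=607163746, p(111)=679903203, p(112)=761002156, p(113)=851376628, p(114)=952050665, p(115)=1064144451, p(116)=1188908248, p(117)=1327710076, p(118)=1482074143, p(119)=1653668665, p(120)=1844349560, p(121)=2056148051, p(122)=2291320912, p(123)=2552338241, p(124)=2841940500, p(125)=3163127352, p(126)=3519222692, p(127)=3913864295, p(128)=4351078600, p(129)=4835271870, p(130)=5371315400, p(131)=5964539504, p(132)=6620830889, p(133)=7346629512.
Final step: p(134) = p(133) + p(132) - p(129) - p(127) + p(122) + p(119) - p(112) - p(108) + p(99) + p(94) - p(83) - p(77) + p(64) + p(57) - p(42) - p(34) + p(17) + p(8)
= 7346629512 + 6620830889 - 4835271870 - 3913864295 + 2291320912 + 1653668665 - 761002156 - 483502844 + 169229875 + 92669720 - 23338469 - 10619863 + 1741630 + 614154 - 53174 - 12310 + 297 + 22
= 8149040695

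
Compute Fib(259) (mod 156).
65

Matrix identity: Q^n = [[F_(n+1), F_n], [F_n, F_(n-1)]] with Q = [[1,1],[1,0]].
n = 259 = 100000011₂. Square-and-multiply, entries mod 156:
Q^1 = [[1,1],[1,0]]
Q^2 = (Q^1)² = [[2,1],[1,1]]
Q^4 = (Q^2)² = [[5,3],[3,2]]
Q^8 = (Q^4)² = [[34,21],[21,13]]
Q^16 = (Q^8)² = [[37,51],[51,142]]
Q^32 = (Q^16)² = [[70,81],[81,145]]
Q^64 = (Q^32)² = [[73,99],[99,130]]
Q^129 = (Q^64)²·Q = [[127,154],[154,129]]
Q^259 = (Q^129)²·Q = [[21,65],[65,112]]
F_259 mod 156 = Q^259[0][1] = 65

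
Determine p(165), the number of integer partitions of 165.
172389800255

p(n) counts ways to write n as a sum of positive integers (order ignored).
Euler's pentagonal recurrence: p(k) = p(k-1) + p(k-2) - p(k-5) - p(k-7) + p(k-12) + p(k-15) - ... (offsets j(3j∓1)/2, signs ++--, p(0)=1, p(<0)=0).
DP table for k = 0..164: p(0)=1, p(1)=1, p(2)=2, p(3)=3, p(4)=5, p(5)=7, p(6)=11, p(7)=15, p(8)=22, p(9)=30, p(10)=42, p(11)=56, p(12)=77, p(13)=101, p(14)=135, p(15)=176, p(16)=231, p(17)=297, p(18)=385, p(19)=490, p(20)=627, p(21)=792, p(22)=1002, p(23)=1255, p(24)=1575, p(25)=1958, p(26)=2436, p(27)=3010, p(28)=3718, p(29)=4565, p(30)=5604, p(31)=6842, p(32)=8349, p(33)=10143, p(34)=12310, p(35)=14883, p(36)=17977, p(37)=21637, p(38)=26015, p(39)=31185, p(40)=37338, p(41)=44583, p(42)=53174, p(43)=63261, p(44)=75175, p(45)=89134, p(46)=105558, p(47)=124754, p(48)=147273, p(49)=173525, p(50)=204226, p(51)=239943, p(52)=281589, p(53)=329931, p(54)=386155, p(55)=451276, p(56)=526823, p(57)=614154, p(58)=715220, p(59)=831820, p(60)=966467, p(61)=1121505, p(62)=1300156, p(63)=1505499, p(64)=1741630, p(65)=2012558, p(66)=2323520, p(67)=2679689, p(68)=3087735, p(69)=3554345, p(70)=4087968, p(71)=4697205, p(72)=5392783, p(73)=6185689, p(74)=7089500, p(75)=8118264, p(76)=9289091, p(77)=10619863, p(78)=12132164, p(79)=13848650, p(80)=15796476, p(81)=18004327, p(82)=20506255, p(83)=23338469, p(84)=26543660, p(85)=30167357, p(86)=34262962, p(87)=38887673, p(88)=44108109, p(89)=49995925, p(90)=56634173, p(91)=64112359, p(92)=72533807, p(93)=82010177, p(94)=92669720, p(95)=104651419, p(96)=118114304, p(97)=133230930, p(98)=150198136, p(99)=169229875, p(100)=190569292, p(101)=214481126, p(102)=241265379, p(103)=271248950, p(104)=304801365, p(105)=342325709, p(106)=384276336, p(107)=431149389, p(108)=483502844, p(109)=541946240, p(110)=607163746, p(111)=679903203, p(112)=761002156, p(113)=851376628, p(114)=952050665, p(115)=1064144451, p(116)=1188908248, p(117)=1327710076, p(118)=1482074143, p(119)=1653668665, p(120)=1844349560, p(121)=2056148051, p(122)=2291320912, p(123)=2552338241, p(124)=2841940500, p(125)=3163127352, p(126)=3519222692, p(127)=3913864295, p(128)=4351078600, p(129)=4835271870, p(130)=5371315400, p(131)=5964539504, p(132)=6620830889, p(133)=7346629512, p(134)=8149040695, p(135)=9035836076, p(136)=10015581680, p(137)=11097645016, p(138)=12292341831, p(139)=13610949895, p(140)=15065878135, p(141)=16670689208, p(142)=18440293320, p(143)=20390982757, p(144)=22540654445, p(145)=24908858009, p(146)=27517052599, p(147)=30388671978, p(148)=33549419497, p(149)=37027355200, p(150)=40853235313, p(151)=45060624582, p(152)=49686288421, p(153)=54770336324, p(154)=60356673280, p(155)=66493182097, p(156)=73232243759, p(157)=80630964769, p(158)=88751778802, p(159)=97662728555, p(160)=107438159466, p(161)=118159068427, p(162)=129913904637, p(163)=142798995930, p(164)=156919475295.
Final step: p(165) = p(164) + p(163) - p(160) - p(158) + p(153) + p(150) - p(143) - p(139) + p(130) + p(125) - p(114) - p(108) + p(95) + p(88) - p(73) - p(65) + p(48) + p(39) - p(20) - p(10)
= 156919475295 + 142798995930 - 107438159466 - 88751778802 + 54770336324 + 40853235313 - 20390982757 - 13610949895 + 5371315400 + 3163127352 - 952050665 - 483502844 + 104651419 + 44108109 - 6185689 - 2012558 + 147273 + 31185 - 627 - 42
= 172389800255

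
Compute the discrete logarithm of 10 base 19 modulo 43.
16

Baby-step giant-step with step n = ⌈√43⌉ = 7.
Baby steps 19^j mod 43 (j:value) for j=0..6: 0:1, 1:19, 2:17, 3:22, 4:31, 5:30, 6:11.
Giant-step multiplier: 19^(-7) ≡ 19^(42-7) = 19^35 ≡ 7 (mod 43).
Giant steps γ_i = 10·7^i mod 43: γ_0=10, γ_1=27, γ_2=17 (in table at j=2).
x = i·n + j = 2·7 + 2 = 16.
Check: 19^16 ≡ 10 (mod 43).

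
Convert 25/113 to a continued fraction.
[0; 4, 1, 1, 12]

Euclidean algorithm steps:
25 = 0 × 113 + 25
113 = 4 × 25 + 13
25 = 1 × 13 + 12
13 = 1 × 12 + 1
12 = 12 × 1 + 0
Continued fraction: [0; 4, 1, 1, 12]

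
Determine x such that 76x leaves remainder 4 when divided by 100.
x ≡ 4 (mod 25)

gcd(76, 100) = 4, which divides 4, so solutions exist.
Divide through by 4: 19x ≡ 1 (mod 25).
Find 19^(-1) mod 25 by the extended Euclidean algorithm:
25 = 1 × 19 + 6  ⟹  6 = (1)·25 + (-1)·19
19 = 3 × 6 + 1  ⟹  1 = (-3)·25 + (4)·19
So (4)·19 ≡ 1 (mod 25), i.e. 19^(-1) ≡ 4 (mod 25).
x ≡ 4 × 1 = 4 ≡ 4 (mod 25).
Check: 76 × 4 = 304 ≡ 4 (mod 100).
x ≡ 4 (mod 25), giving 4 solutions mod 100.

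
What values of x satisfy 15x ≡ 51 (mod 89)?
x ≡ 39 (mod 89)

gcd(15, 89) = 1, which divides 51, so solutions exist.
Find 15^(-1) mod 89 by the extended Euclidean algorithm:
89 = 5 × 15 + 14  ⟹  14 = (1)·89 + (-5)·15
15 = 1 × 14 + 1  ⟹  1 = (-1)·89 + (6)·15
So (6)·15 ≡ 1 (mod 89), i.e. 15^(-1) ≡ 6 (mod 89).
x ≡ 6 × 51 = 306 ≡ 39 (mod 89).
Check: 15 × 39 = 585 ≡ 51 (mod 89).
Unique solution: x ≡ 39 (mod 89)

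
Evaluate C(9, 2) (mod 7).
1

Using Lucas' theorem:
Write n=9 and k=2 in base 7:
n in base 7: [1, 2]
k in base 7: [0, 2]
C(9,2) mod 7 = ∏ C(n_i, k_i) mod 7
Digit binomials (mod 7): C(1,0) = 1; C(2,2) = 1
Product: 1 × 1 = 1 ≡ 1 (mod 7)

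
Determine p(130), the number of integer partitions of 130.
5371315400

p(n) counts ways to write n as a sum of positive integers (order ignored).
Euler's pentagonal recurrence: p(k) = p(k-1) + p(k-2) - p(k-5) - p(k-7) + p(k-12) + p(k-15) - ... (offsets j(3j∓1)/2, signs ++--, p(0)=1, p(<0)=0).
DP table for k = 0..129: p(0)=1, p(1)=1, p(2)=2, p(3)=3, p(4)=5, p(5)=7, p(6)=11, p(7)=15, p(8)=22, p(9)=30, p(10)=42, p(11)=56, p(12)=77, p(13)=101, p(14)=135, p(15)=176, p(16)=231, p(17)=297, p(18)=385, p(19)=490, p(20)=627, p(21)=792, p(22)=1002, p(23)=1255, p(24)=1575, p(25)=1958, p(26)=2436, p(27)=3010, p(28)=3718, p(29)=4565, p(30)=5604, p(31)=6842, p(32)=8349, p(33)=10143, p(34)=12310, p(35)=14883, p(36)=17977, p(37)=21637, p(38)=26015, p(39)=31185, p(40)=37338, p(41)=44583, p(42)=53174, p(43)=63261, p(44)=75175, p(45)=89134, p(46)=105558, p(47)=124754, p(48)=147273, p(49)=173525, p(50)=204226, p(51)=239943, p(52)=281589, p(53)=329931, p(54)=386155, p(55)=451276, p(56)=526823, p(57)=614154, p(58)=715220, p(59)=831820, p(60)=966467, p(61)=1121505, p(62)=1300156, p(63)=1505499, p(64)=1741630, p(65)=2012558, p(66)=2323520, p(67)=2679689, p(68)=3087735, p(69)=3554345, p(70)=4087968, p(71)=4697205, p(72)=5392783, p(73)=6185689, p(74)=7089500, p(75)=8118264, p(76)=9289091, p(77)=10619863, p(78)=12132164, p(79)=13848650, p(80)=15796476, p(81)=18004327, p(82)=20506255, p(83)=23338469, p(84)=26543660, p(85)=30167357, p(86)=34262962, p(87)=38887673, p(88)=44108109, p(89)=49995925, p(90)=56634173, p(91)=64112359, p(92)=72533807, p(93)=82010177, p(94)=92669720, p(95)=104651419, p(96)=118114304, p(97)=133230930, p(98)=150198136, p(99)=169229875, p(100)=190569292, p(101)=214481126, p(102)=241265379, p(103)=271248950, p(104)=304801365, p(105)=342325709, p(106)=384276336, p(107)=431149389, p(108)=483502844, p(109)=541946240, p(110)=607163746, p(111)=679903203, p(112)=761002156, p(113)=851376628, p(114)=952050665, p(115)=1064144451, p(116)=1188908248, p(117)=1327710076, p(118)=1482074143, p(119)=1653668665, p(120)=1844349560, p(121)=2056148051, p(122)=2291320912, p(123)=2552338241, p(124)=2841940500, p(125)=3163127352, p(126)=3519222692, p(127)=3913864295, p(128)=4351078600, p(129)=4835271870.
Final step: p(130) = p(129) + p(128) - p(125) - p(123) + p(118) + p(115) - p(108) - p(104) + p(95) + p(90) - p(79) - p(73) + p(60) + p(53) - p(38) - p(30) + p(13) + p(4)
= 4835271870 + 4351078600 - 3163127352 - 2552338241 + 1482074143 + 1064144451 - 483502844 - 304801365 + 104651419 + 56634173 - 13848650 - 6185689 + 966467 + 329931 - 26015 - 5604 + 101 + 5
= 5371315400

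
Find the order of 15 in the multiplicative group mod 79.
26

79 is prime, so ord(15) divides φ(79) = 78.
Divisors of 78: 1, 2, 3, 6, 13, 26, 39, 78.
Repeated squaring: 15^1 ≡ 15, 15^2 ≡ 67, 15^4 ≡ 65, 15^8 ≡ 38, 15^16 ≡ 22, 15^32 ≡ 10, 15^64 ≡ 21 (mod 79).
Test 15^d mod 79 for each divisor d in increasing order:
15^1 ≡ 15
15^2 ≡ 67
15^3 = 15^2·15^1 ≡ 57
15^6 = 15^4·15^2 ≡ 10
15^13 = 15^8·15^4·15^1 ≡ 78
15^26 = 15^16·15^8·15^2 ≡ 1  ← first divisor giving 1
The order is 26.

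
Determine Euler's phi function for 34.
16

34 = 2 × 17
φ(n) = n × ∏(1 - 1/p) for each prime p dividing n
φ(34) = 34 × (1 - 1/2) × (1 - 1/17) = 16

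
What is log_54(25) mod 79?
40

Baby-step giant-step with step n = ⌈√79⌉ = 9.
Baby steps 54^j mod 79 (j:value) for j=0..8: 0:1, 1:54, 2:72, 3:17, 4:49, 5:39, 6:52, 7:43, 8:31.
Giant-step multiplier: 54^(-9) ≡ 54^(78-9) = 54^69 ≡ 58 (mod 79).
Giant steps γ_i = 25·58^i mod 79: γ_0=25, γ_1=28, γ_2=44, γ_3=24, γ_4=49 (in table at j=4).
x = i·n + j = 4·9 + 4 = 40.
Check: 54^40 ≡ 25 (mod 79).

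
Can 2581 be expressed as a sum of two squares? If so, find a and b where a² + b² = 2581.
9² + 50² (a=9, b=50)

Factorization: 2581 = 29 × 89
By Fermat: n is sum of two squares iff every prime p ≡ 3 (mod 4) appears to even power.
All primes ≡ 3 (mod 4) appear to even power.
Search a = 0, 1, 2, … for 2581 - a² a perfect square: first hit at a = 9: 2581 - 81 = 2500 = 50².
2581 = 9² + 50² = 81 + 2500 ✓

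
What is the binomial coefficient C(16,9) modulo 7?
2

Using Lucas' theorem:
Write n=16 and k=9 in base 7:
n in base 7: [2, 2]
k in base 7: [1, 2]
C(16,9) mod 7 = ∏ C(n_i, k_i) mod 7
Digit binomials (mod 7): C(2,1) = 2; C(2,2) = 1
Product: 2 × 1 = 2 ≡ 2 (mod 7)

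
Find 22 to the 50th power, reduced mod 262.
60

Repeated squaring. Binary of 50 = 110010.
22^1 ≡ 22 (mod 262); 22^2 ≡ 222 (mod 262); 22^4 ≡ 28 (mod 262); 22^8 ≡ 260 (mod 262); 22^16 ≡ 4 (mod 262); 22^32 ≡ 16 (mod 262)
22^50 = 22^2 × 22^16 × 22^32 ≡ 60 (mod 262)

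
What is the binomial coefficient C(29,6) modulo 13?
0

Using Lucas' theorem:
Write n=29 and k=6 in base 13:
n in base 13: [2, 3]
k in base 13: [0, 6]
C(29,6) mod 13 = ∏ C(n_i, k_i) mod 13
Digit binomials (mod 13): C(2,0) = 1; C(3,6) = 0 (k_i > n_i)
Product: 1 × 0 = 0 ≡ 0 (mod 13)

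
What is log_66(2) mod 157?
123

Baby-step giant-step with step n = ⌈√157⌉ = 13.
Baby steps 66^j mod 157 (j:value) for j=0..12: 0:1, 1:66, 2:117, 3:29, 4:30, 5:96, 6:56, 7:85, 8:115, 9:54, 10:110, 11:38, 12:153.
Giant-step multiplier: 66^(-13) ≡ 66^(156-13) = 66^143 ≡ 22 (mod 157).
Giant steps γ_i = 2·22^i mod 157: γ_0=2, γ_1=44, γ_2=26, γ_3=101, γ_4=24, γ_5=57, γ_6=155, γ_7=113, γ_8=131, γ_9=56 (in table at j=6).
x = i·n + j = 9·13 + 6 = 123.
Check: 66^123 ≡ 2 (mod 157).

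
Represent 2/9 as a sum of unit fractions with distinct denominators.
1/5 + 1/45

Greedy algorithm:
2/9: ceiling(9/2) = 5, use 1/5
1/45: ceiling(45/1) = 45, use 1/45
Result: 2/9 = 1/5 + 1/45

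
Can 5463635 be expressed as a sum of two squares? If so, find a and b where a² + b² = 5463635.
Not possible

Factorization: 5463635 = 5 × 103^3
By Fermat: n is sum of two squares iff every prime p ≡ 3 (mod 4) appears to even power.
Prime(s) ≡ 3 (mod 4) with odd exponent: [(103, 3)]
Therefore 5463635 cannot be expressed as a² + b².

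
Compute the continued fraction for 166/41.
[4; 20, 2]

Euclidean algorithm steps:
166 = 4 × 41 + 2
41 = 20 × 2 + 1
2 = 2 × 1 + 0
Continued fraction: [4; 20, 2]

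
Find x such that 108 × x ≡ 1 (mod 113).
45

gcd(108, 113) = 1, so the inverse exists.
Extended Euclidean algorithm on (113, 108):
113 = 1 × 108 + 5  ⟹  5 = (1)·113 + (-1)·108
108 = 21 × 5 + 3  ⟹  3 = (-21)·113 + (22)·108
5 = 1 × 3 + 2  ⟹  2 = (22)·113 + (-23)·108
3 = 1 × 2 + 1  ⟹  1 = (-43)·113 + (45)·108
So (45)·108 ≡ 1 (mod 113), i.e. 108^(-1) ≡ 45 (mod 113).
Check: 108 × 45 = 4860 ≡ 1 (mod 113)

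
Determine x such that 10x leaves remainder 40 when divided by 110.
x ≡ 4 (mod 11)

gcd(10, 110) = 10, which divides 40, so solutions exist.
Divide through by 10: x ≡ 4 (mod 11).
The coefficient of x is now 1, so x ≡ 4 (mod 11).
Check: 10 × 4 = 40 ≡ 40 (mod 110).
x ≡ 4 (mod 11), giving 10 solutions mod 110.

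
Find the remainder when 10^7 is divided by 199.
51

Repeated squaring. Binary of 7 = 111.
10^1 ≡ 10 (mod 199); 10^2 ≡ 100 (mod 199); 10^4 ≡ 50 (mod 199)
10^7 = 10^1 × 10^2 × 10^4 ≡ 51 (mod 199)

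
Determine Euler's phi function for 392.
168

392 = 2^3 × 7^2
φ(n) = n × ∏(1 - 1/p) for each prime p dividing n
φ(392) = 392 × (1 - 1/2) × (1 - 1/7) = 168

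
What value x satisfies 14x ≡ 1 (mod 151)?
54

gcd(14, 151) = 1, so the inverse exists.
Extended Euclidean algorithm on (151, 14):
151 = 10 × 14 + 11  ⟹  11 = (1)·151 + (-10)·14
14 = 1 × 11 + 3  ⟹  3 = (-1)·151 + (11)·14
11 = 3 × 3 + 2  ⟹  2 = (4)·151 + (-43)·14
3 = 1 × 2 + 1  ⟹  1 = (-5)·151 + (54)·14
So (54)·14 ≡ 1 (mod 151), i.e. 14^(-1) ≡ 54 (mod 151).
Check: 14 × 54 = 756 ≡ 1 (mod 151)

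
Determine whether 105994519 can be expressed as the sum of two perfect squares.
Not possible

Factorization: 105994519 = 97 × 103^3
By Fermat: n is sum of two squares iff every prime p ≡ 3 (mod 4) appears to even power.
Prime(s) ≡ 3 (mod 4) with odd exponent: [(103, 3)]
Therefore 105994519 cannot be expressed as a² + b².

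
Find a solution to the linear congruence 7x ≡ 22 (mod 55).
x ≡ 11 (mod 55)

gcd(7, 55) = 1, which divides 22, so solutions exist.
Find 7^(-1) mod 55 by the extended Euclidean algorithm:
55 = 7 × 7 + 6  ⟹  6 = (1)·55 + (-7)·7
7 = 1 × 6 + 1  ⟹  1 = (-1)·55 + (8)·7
So (8)·7 ≡ 1 (mod 55), i.e. 7^(-1) ≡ 8 (mod 55).
x ≡ 8 × 22 = 176 ≡ 11 (mod 55).
Check: 7 × 11 = 77 ≡ 22 (mod 55).
Unique solution: x ≡ 11 (mod 55)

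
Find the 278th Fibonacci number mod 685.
549

Matrix identity: Q^n = [[F_(n+1), F_n], [F_n, F_(n-1)]] with Q = [[1,1],[1,0]].
n = 278 = 100010110₂. Square-and-multiply, entries mod 685:
Q^1 = [[1,1],[1,0]]
Q^2 = (Q^1)² = [[2,1],[1,1]]
Q^4 = (Q^2)² = [[5,3],[3,2]]
Q^8 = (Q^4)² = [[34,21],[21,13]]
Q^17 = (Q^8)²·Q = [[529,227],[227,302]]
Q^34 = (Q^17)² = [[515,262],[262,253]]
Q^69 = (Q^34)²·Q = [[100,274],[274,511]]
Q^139 = (Q^69)²·Q = [[410,136],[136,274]]
Q^278 = (Q^139)² = [[276,549],[549,412]]
F_278 mod 685 = Q^278[0][1] = 549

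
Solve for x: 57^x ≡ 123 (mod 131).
14

Baby-step giant-step with step n = ⌈√131⌉ = 12.
Baby steps 57^j mod 131 (j:value) for j=0..11: 0:1, 1:57, 2:105, 3:90, 4:21, 5:18, 6:109, 7:56, 8:48, 9:116, 10:62, 11:128.
Giant-step multiplier: 57^(-12) ≡ 57^(130-12) = 57^118 ≡ 36 (mod 131).
Giant steps γ_i = 123·36^i mod 131: γ_0=123, γ_1=105 (in table at j=2).
x = i·n + j = 1·12 + 2 = 14.
Check: 57^14 ≡ 123 (mod 131).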